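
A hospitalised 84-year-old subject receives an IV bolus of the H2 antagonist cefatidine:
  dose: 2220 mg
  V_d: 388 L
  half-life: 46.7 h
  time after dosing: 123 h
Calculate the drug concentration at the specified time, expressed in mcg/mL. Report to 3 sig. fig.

C₀ = Dose / Vd = 2220 / 388 = 5.722 mg/L
k = ln2 / t½ = 0.693147 / 46.7 = 0.01484 h⁻¹
C = C₀ · e^(−k·t) = 5.722 × e^(−0.01484 × 123)
  = 5.722 × 0.1612 = 0.9224 mg/L
(0.9224 mg/L = 0.9224 mcg/mL)

0.922 mcg/mL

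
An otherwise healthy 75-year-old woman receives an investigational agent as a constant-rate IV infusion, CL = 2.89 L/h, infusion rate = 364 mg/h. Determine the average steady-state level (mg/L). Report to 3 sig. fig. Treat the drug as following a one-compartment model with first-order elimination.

126 mg/L

At steady state Css = R₀ / CL = 364 / 2.890 = 126.0 mg/L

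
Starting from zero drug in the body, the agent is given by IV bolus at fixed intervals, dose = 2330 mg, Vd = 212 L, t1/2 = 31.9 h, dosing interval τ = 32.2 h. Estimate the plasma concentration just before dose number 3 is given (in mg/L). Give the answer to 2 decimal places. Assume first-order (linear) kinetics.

8.17 mg/L

C₀ per dose = Dose / Vd = 2330 / 212 = 10.99 mg/L
k = ln2 / t½ = 0.693147 / 31.9 = 0.02173 h⁻¹
Fraction remaining after one interval: r = e^(−kτ) = e^(−0.02173 × 32.2) = 0.4967
Before dose 3, 2 doses have been given (aged 1τ, 2τ).
C_trough = C₀ × (r + r²) = 10.99 × (0.4967 + 0.2467) = 8.170 mg/L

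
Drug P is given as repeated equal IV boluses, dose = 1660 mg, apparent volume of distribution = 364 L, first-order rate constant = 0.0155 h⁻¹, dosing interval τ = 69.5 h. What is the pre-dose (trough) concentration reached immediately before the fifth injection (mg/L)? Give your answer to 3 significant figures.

2.32 mg/L

C₀ per dose = Dose / Vd = 1660 / 364 = 4.560 mg/L
Fraction remaining after one interval: r = e^(−kτ) = e^(−0.01550 × 69.5) = 0.3405
Before dose 5, 4 doses have been given (aged 1τ, 2τ, 3τ, 4τ).
C_trough = C₀ × (r + r² + … + r^4) = C₀ × r(1−r^4)/(1−r)
        = 4.560 × 0.3405 × (1 − 0.01344) / (1 − 0.3405) = 2.323 mg/L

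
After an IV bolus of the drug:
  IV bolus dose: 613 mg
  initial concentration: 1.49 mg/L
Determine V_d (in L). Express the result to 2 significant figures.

410 L

Vd = Dose / C₀ = 613.0 / 1.49 = 411.4 L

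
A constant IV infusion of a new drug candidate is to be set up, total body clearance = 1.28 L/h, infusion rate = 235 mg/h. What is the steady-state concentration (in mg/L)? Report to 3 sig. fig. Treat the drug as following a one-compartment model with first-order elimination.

At steady state Css = R₀ / CL = 235 / 1.280 = 183.6 mg/L

184 mg/L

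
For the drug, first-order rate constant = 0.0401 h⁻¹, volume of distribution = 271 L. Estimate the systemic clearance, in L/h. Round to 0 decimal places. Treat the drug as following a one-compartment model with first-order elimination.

11 L/h

CL = k × Vd = 0.0401 × 271 = 10.87 L/h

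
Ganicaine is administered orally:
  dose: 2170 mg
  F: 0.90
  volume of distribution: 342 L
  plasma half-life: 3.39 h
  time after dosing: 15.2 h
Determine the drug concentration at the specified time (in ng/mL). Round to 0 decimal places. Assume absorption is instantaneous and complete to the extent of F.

255 ng/mL

Amount reaching circulation = F × Dose = 0.90 × 2170 = 1953 mg
C₀ = F·Dose / Vd = 1953 / 342 = 5.711 mg/L
k = ln2 / t½ = 0.693147 / 3.39 = 0.2045 h⁻¹
C = C₀ · e^(−k·t) = 5.711 × e^(−0.2045 × 15.2)
  = 5.711 × 0.04467 = 0.2551 mg/L
Convert: 0.2551 mg/L × 1000 = 255.1 ng/mL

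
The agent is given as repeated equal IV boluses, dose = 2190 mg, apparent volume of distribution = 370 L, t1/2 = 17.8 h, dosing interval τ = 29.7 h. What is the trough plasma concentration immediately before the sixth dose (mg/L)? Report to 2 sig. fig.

2.7 mg/L

C₀ per dose = Dose / Vd = 2190 / 370 = 5.919 mg/L
k = ln2 / t½ = 0.693147 / 17.8 = 0.03894 h⁻¹
Fraction remaining after one interval: r = e^(−kτ) = e^(−0.03894 × 29.7) = 0.3146
Before dose 6, 5 doses have been given (aged 1τ, 2τ, 3τ, 4τ, 5τ).
C_trough = C₀ × (r + r² + … + r^5) = C₀ × r(1−r^5)/(1−r)
        = 5.919 × 0.3146 × (1 − 0.003082) / (1 − 0.3146) = 2.708 mg/L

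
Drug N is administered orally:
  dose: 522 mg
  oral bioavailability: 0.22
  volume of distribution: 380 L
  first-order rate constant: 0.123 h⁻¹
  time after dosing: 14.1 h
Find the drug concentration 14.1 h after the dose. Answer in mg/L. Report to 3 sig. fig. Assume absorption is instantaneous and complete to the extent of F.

Amount reaching circulation = F × Dose = 0.22 × 522.0 = 114.8 mg
C₀ = F·Dose / Vd = 114.8 / 380 = 0.3021 mg/L
C = C₀ · e^(−k·t) = 0.3021 × e^(−0.1230 × 14.1)
  = 0.3021 × 0.1765 = 0.05332 mg/L

0.0533 mg/L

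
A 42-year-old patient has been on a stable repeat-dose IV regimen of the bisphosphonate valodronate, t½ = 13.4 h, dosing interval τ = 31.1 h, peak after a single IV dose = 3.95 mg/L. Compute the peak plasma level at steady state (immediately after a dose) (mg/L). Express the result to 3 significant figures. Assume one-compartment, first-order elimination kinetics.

4.94 mg/L

k = ln2 / t½ = 0.693147 / 13.4 = 0.05173 h⁻¹
e^(−kτ) = e^(−0.05173 × 31.1) = 0.2001
Accumulation ratio R = 1 / (1 − e^(−kτ)) = 1 / (1 − 0.2001) = 1.250
Steady-state peak = C₀ × R = 3.95 × 1.250 = 4.938 mg/L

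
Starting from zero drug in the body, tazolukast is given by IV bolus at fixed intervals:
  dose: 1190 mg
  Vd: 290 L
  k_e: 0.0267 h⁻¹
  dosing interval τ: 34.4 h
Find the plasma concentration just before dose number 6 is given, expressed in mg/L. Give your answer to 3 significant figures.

2.70 mg/L

C₀ per dose = Dose / Vd = 1190 / 290 = 4.103 mg/L
Fraction remaining after one interval: r = e^(−kτ) = e^(−0.02670 × 34.4) = 0.3991
Before dose 6, 5 doses have been given (aged 1τ, 2τ, 3τ, 4τ, 5τ).
C_trough = C₀ × (r + r² + … + r^5) = C₀ × r(1−r^5)/(1−r)
        = 4.103 × 0.3991 × (1 − 0.01013) / (1 − 0.3991) = 2.697 mg/L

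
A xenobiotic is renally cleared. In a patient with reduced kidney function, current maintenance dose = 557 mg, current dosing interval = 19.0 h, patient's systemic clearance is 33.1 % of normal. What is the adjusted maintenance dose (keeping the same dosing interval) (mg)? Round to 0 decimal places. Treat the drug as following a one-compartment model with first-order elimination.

To keep the same average steady-state level, dosing rate must scale with clearance.
CL ratio = 33.1 / 100 = 0.3310
New dose (same interval) = 557 × 0.3310 = 184.4 mg

184 mg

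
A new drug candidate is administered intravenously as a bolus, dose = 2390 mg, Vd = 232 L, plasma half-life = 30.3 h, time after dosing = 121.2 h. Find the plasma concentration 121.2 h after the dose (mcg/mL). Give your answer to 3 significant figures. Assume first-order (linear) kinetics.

C₀ = Dose / Vd = 2390 / 232 = 10.30 mg/L
k = ln2 / t½ = 0.693147 / 30.3 = 0.02288 h⁻¹
t / t½ = 121.2 / 30.3 = 4 half-lives
C = C₀ × (1/2)^4 = 10.30 × 0.06250 = 0.6438 mg/L
(0.6438 mg/L = 0.6438 mcg/mL)

0.644 mcg/mL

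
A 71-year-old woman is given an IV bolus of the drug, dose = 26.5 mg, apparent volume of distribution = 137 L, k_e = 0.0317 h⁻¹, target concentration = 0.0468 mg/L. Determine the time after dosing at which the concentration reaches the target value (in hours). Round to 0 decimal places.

45 h

C₀ = Dose / Vd = 26.50 / 137 = 0.1934 mg/L
t = ln(C₀ / C) / k = ln(0.1934 / 0.0468) / 0.03170
  = ln(4.132) / 0.03170 = 1.419 / 0.03170 = 44.76 h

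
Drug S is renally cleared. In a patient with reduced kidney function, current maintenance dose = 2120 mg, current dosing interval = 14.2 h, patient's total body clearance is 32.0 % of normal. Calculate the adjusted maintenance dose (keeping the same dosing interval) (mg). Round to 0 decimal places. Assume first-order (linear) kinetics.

678 mg

To keep the same average steady-state level, dosing rate must scale with clearance.
CL ratio = 32.0 / 100 = 0.3200
New dose (same interval) = 2120 × 0.3200 = 678.4 mg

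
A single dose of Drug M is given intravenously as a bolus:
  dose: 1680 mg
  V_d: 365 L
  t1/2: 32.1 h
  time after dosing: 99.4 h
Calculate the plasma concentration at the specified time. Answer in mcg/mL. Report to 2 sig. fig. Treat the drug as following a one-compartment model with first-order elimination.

C₀ = Dose / Vd = 1680 / 365 = 4.603 mg/L
k = ln2 / t½ = 0.693147 / 32.1 = 0.02159 h⁻¹
C = C₀ · e^(−k·t) = 4.603 × e^(−0.02159 × 99.4)
  = 4.603 × 0.1169 = 0.5381 mg/L
(0.5381 mg/L = 0.5381 mcg/mL)

0.54 mcg/mL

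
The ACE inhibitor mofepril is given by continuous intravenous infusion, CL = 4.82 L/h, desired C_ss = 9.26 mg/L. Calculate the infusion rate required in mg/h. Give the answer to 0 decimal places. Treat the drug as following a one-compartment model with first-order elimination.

45 mg/h

At steady state, infusion rate R₀ = Css × CL = 9.26 × 4.820 = 44.63 mg/h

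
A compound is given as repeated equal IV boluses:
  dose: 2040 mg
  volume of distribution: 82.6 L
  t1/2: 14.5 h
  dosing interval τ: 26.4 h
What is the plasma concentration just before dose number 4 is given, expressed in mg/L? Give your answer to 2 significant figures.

9.5 mg/L

C₀ per dose = Dose / Vd = 2040 / 82.6 = 24.70 mg/L
k = ln2 / t½ = 0.693147 / 14.5 = 0.04780 h⁻¹
Fraction remaining after one interval: r = e^(−kτ) = e^(−0.04780 × 26.4) = 0.2831
Before dose 4, 3 doses have been given (aged 1τ, 2τ, 3τ).
C_trough = C₀ × (r + r² + … + r^3) = C₀ × r(1−r^3)/(1−r)
        = 24.70 × 0.2831 × (1 − 0.02269) / (1 − 0.2831) = 9.533 mg/L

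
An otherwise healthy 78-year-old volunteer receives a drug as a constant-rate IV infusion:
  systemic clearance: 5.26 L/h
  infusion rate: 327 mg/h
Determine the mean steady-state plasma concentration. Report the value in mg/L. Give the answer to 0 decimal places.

62 mg/L

At steady state Css = R₀ / CL = 327 / 5.260 = 62.17 mg/L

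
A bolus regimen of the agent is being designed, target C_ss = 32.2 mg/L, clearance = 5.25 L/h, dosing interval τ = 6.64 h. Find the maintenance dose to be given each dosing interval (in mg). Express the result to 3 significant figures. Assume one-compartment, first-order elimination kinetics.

At steady state, Dose/τ = Css × CL.
Dose = Css × CL × τ = 32.2 × 5.250 × 6.64 = 1122 mg

1120 mg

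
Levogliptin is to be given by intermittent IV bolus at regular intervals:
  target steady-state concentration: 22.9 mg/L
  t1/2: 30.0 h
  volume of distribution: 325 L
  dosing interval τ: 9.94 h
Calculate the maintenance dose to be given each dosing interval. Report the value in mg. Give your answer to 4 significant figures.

k = ln2 / t½ = 0.693147 / 30.0 = 0.02310 h⁻¹
CL = k × Vd = 0.02310 × 325 = 7.508 L/h
At steady state, Dose/τ = Css × CL.
Dose = Css × CL × τ = 22.9 × 7.508 × 9.94 = 1709 mg

1709 mg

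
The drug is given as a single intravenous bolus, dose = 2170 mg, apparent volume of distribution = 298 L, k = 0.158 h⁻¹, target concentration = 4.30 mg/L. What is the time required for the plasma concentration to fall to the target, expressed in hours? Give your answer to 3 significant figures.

3.33 h

C₀ = Dose / Vd = 2170 / 298 = 7.282 mg/L
t = ln(C₀ / C) / k = ln(7.282 / 4.30) / 0.1580
  = ln(1.693) / 0.1580 = 0.5265 / 0.1580 = 3.332 h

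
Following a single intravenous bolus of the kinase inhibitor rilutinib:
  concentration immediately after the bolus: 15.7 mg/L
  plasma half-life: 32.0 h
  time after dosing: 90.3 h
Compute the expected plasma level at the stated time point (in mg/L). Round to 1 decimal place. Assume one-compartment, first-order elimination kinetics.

k = ln2 / t½ = 0.693147 / 32.0 = 0.02166 h⁻¹
C = C₀ · e^(−k·t) = 15.70 × e^(−0.02166 × 90.3)
  = 15.70 × 0.1414 = 2.220 mg/L

2.2 mg/L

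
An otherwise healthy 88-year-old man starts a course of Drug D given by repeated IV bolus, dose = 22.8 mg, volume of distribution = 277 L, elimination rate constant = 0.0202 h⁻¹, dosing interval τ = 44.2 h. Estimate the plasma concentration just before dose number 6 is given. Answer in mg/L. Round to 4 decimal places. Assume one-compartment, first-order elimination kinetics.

0.0564 mg/L

C₀ per dose = Dose / Vd = 22.8 / 277 = 0.08231 mg/L
Fraction remaining after one interval: r = e^(−kτ) = e^(−0.02020 × 44.2) = 0.4095
Before dose 6, 5 doses have been given (aged 1τ, 2τ, 3τ, 4τ, 5τ).
C_trough = C₀ × (r + r² + … + r^5) = C₀ × r(1−r^5)/(1−r)
        = 0.08231 × 0.4095 × (1 − 0.01152) / (1 − 0.4095) = 0.05642 mg/L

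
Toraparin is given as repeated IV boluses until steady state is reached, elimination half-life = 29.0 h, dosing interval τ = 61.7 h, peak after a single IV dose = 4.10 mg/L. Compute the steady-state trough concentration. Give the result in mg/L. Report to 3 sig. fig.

k = ln2 / t½ = 0.693147 / 29.0 = 0.02390 h⁻¹
e^(−kτ) = e^(−0.02390 × 61.7) = 0.2289
Accumulation ratio R = 1 / (1 − e^(−kτ)) = 1 / (1 − 0.2289) = 1.297
Steady-state trough = C₀ × R × e^(−kτ) = 4.10 × 1.297 × 0.2289 = 1.217 mg/L

1.22 mg/L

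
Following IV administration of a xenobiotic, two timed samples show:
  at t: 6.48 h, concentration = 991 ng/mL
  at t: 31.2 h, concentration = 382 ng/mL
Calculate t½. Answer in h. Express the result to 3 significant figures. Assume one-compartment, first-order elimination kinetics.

18.0 h

k = ln(C₁/C₂) / (t₂ − t₁) = ln(991/382) / (31.2 − 6.48)
  = 0.9533 / 24.72 = 0.03856 h⁻¹
t½ = ln2 / k = 0.693147 / 0.03856 = 17.98 h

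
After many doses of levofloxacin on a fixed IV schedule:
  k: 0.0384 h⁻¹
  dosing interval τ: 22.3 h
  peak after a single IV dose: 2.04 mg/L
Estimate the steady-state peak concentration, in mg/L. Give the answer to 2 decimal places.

e^(−kτ) = e^(−0.03840 × 22.3) = 0.4247
Accumulation ratio R = 1 / (1 − e^(−kτ)) = 1 / (1 − 0.4247) = 1.738
Steady-state peak = C₀ × R = 2.04 × 1.738 = 3.546 mg/L

3.55 mg/L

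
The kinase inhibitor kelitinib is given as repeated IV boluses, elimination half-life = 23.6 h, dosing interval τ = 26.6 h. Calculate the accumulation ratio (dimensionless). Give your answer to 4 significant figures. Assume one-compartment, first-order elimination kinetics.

1.844

k = ln2 / t½ = 0.693147 / 23.6 = 0.02937 h⁻¹
e^(−kτ) = e^(−0.02937 × 26.6) = 0.4578
Accumulation ratio R = 1 / (1 − e^(−kτ)) = 1 / (1 − 0.4578) = 1.844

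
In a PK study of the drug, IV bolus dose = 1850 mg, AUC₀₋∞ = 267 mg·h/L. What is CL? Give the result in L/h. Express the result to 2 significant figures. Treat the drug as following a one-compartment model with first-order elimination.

6.9 L/h

CL = Dose / AUC = 1850 / 267 = 6.929 L/h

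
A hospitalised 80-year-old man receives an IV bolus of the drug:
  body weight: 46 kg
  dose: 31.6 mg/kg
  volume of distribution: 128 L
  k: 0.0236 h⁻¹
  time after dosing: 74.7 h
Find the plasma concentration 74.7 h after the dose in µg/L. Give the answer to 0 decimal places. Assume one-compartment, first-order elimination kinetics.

1948 µg/L

Total dose = 31.6 × 46 = 1454 mg
C₀ = Dose / Vd = 1454 / 128 = 11.36 mg/L
C = C₀ · e^(−k·t) = 11.36 × e^(−0.02360 × 74.7)
  = 11.36 × 0.1715 = 1.948 mg/L
Convert: 1.948 mg/L × 1000 = 1948 µg/L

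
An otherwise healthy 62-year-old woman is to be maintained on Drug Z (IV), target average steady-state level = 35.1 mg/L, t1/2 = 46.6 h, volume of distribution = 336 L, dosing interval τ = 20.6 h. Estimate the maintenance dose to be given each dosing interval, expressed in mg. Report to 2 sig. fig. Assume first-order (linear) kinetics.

k = ln2 / t½ = 0.693147 / 46.6 = 0.01487 h⁻¹
CL = k × Vd = 0.01487 × 336 = 4.996 L/h
At steady state, Dose/τ = Css × CL.
Dose = Css × CL × τ = 35.1 × 4.996 × 20.6 = 3612 mg

3600 mg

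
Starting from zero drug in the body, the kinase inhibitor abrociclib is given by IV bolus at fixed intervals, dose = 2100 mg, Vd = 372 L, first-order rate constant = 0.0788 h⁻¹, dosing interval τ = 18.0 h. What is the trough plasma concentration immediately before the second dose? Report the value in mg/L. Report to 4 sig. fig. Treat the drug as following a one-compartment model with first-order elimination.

C₀ per dose = Dose / Vd = 2100 / 372 = 5.645 mg/L
Fraction remaining after one interval: r = e^(−kτ) = e^(−0.07880 × 18.0) = 0.2421
Before dose 2, 1 dose has been given (aged 1τ).
C_trough = C₀ × r = 5.645 × 0.2421 = 1.367 mg/L

1.367 mg/L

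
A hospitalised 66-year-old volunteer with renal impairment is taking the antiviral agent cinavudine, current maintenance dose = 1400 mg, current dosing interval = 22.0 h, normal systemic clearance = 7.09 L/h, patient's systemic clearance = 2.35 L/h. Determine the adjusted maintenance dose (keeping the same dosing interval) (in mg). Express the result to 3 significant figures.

464 mg

To keep the same average steady-state level, dosing rate must scale with clearance.
CL ratio = 2.35 / 7.09 = 0.3315
New dose (same interval) = 1400 × 0.3315 = 464.1 mg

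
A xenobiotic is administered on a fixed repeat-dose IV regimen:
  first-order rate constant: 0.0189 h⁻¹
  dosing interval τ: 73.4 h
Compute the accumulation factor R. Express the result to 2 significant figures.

e^(−kτ) = e^(−0.01890 × 73.4) = 0.2498
Accumulation ratio R = 1 / (1 − e^(−kτ)) = 1 / (1 − 0.2498) = 1.333

1.3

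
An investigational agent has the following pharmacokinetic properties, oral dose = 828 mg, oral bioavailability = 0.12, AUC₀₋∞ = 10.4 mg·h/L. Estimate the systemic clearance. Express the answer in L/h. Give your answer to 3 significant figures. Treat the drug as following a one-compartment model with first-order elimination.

9.55 L/h

CL = F·Dose / AUC = 0.12 × 828 / 10.4 = 9.554 L/h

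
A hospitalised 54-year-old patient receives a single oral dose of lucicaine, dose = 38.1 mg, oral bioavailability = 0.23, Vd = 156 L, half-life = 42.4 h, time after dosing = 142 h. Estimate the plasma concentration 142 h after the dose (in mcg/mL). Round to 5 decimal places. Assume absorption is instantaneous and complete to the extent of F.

Amount reaching circulation = F × Dose = 0.23 × 38.10 = 8.763 mg
C₀ = F·Dose / Vd = 8.763 / 156 = 0.05617 mg/L
k = ln2 / t½ = 0.693147 / 42.4 = 0.01635 h⁻¹
C = C₀ · e^(−k·t) = 0.05617 × e^(−0.01635 × 142)
  = 0.05617 × 0.09811 = 0.005511 mg/L
(0.005511 mg/L = 0.005511 mcg/mL)

0.00551 mcg/mL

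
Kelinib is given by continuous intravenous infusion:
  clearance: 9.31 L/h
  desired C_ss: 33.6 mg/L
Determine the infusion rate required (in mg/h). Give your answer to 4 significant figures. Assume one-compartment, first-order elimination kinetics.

312.8 mg/h

At steady state, infusion rate R₀ = Css × CL = 33.6 × 9.310 = 312.8 mg/h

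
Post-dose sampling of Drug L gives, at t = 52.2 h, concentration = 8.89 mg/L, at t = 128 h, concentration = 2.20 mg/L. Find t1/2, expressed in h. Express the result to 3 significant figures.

k = ln(C₁/C₂) / (t₂ − t₁) = ln(8.89/2.20) / (128 − 52.2)
  = 1.396 / 75.80 = 0.01842 h⁻¹
t½ = ln2 / k = 0.693147 / 0.01842 = 37.63 h

37.6 h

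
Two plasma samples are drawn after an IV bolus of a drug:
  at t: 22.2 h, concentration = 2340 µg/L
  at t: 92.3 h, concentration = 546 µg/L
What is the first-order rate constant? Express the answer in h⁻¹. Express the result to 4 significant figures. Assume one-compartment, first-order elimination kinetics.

0.02076 h⁻¹

k = ln(C₁/C₂) / (t₂ − t₁) = ln(2340/546) / (92.3 − 22.2)
  = 1.455 / 70.10 = 0.02076 h⁻¹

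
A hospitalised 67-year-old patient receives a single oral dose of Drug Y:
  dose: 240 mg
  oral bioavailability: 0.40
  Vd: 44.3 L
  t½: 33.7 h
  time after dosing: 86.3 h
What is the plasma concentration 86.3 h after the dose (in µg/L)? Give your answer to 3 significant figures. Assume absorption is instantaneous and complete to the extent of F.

Amount reaching circulation = F × Dose = 0.40 × 240.0 = 96.00 mg
C₀ = F·Dose / Vd = 96.00 / 44.3 = 2.167 mg/L
k = ln2 / t½ = 0.693147 / 33.7 = 0.02057 h⁻¹
C = C₀ · e^(−k·t) = 2.167 × e^(−0.02057 × 86.3)
  = 2.167 × 0.1695 = 0.3673 mg/L
Convert: 0.3673 mg/L × 1000 = 367.3 µg/L

367 µg/L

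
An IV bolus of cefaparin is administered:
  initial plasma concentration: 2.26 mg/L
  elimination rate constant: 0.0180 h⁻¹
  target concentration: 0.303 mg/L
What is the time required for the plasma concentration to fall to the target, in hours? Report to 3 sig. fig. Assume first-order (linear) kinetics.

112 h

t = ln(C₀ / C) / k = ln(2.260 / 0.303) / 0.01800
  = ln(7.459) / 0.01800 = 2.009 / 0.01800 = 111.6 h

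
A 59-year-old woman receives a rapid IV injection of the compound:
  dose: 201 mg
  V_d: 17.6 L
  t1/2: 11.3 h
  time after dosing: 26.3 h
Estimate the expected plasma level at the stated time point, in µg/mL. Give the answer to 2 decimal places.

C₀ = Dose / Vd = 201.0 / 17.6 = 11.42 mg/L
k = ln2 / t½ = 0.693147 / 11.3 = 0.06134 h⁻¹
C = C₀ · e^(−k·t) = 11.42 × e^(−0.06134 × 26.3)
  = 11.42 × 0.1992 = 2.275 mg/L
(2.275 mg/L = 2.275 µg/mL)

2.28 µg/mL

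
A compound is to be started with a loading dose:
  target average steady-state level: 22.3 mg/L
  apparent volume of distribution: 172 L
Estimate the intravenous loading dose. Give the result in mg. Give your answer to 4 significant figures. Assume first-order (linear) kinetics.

3836 mg

LD = Css × Vd = 22.3 × 172 = 3836 mg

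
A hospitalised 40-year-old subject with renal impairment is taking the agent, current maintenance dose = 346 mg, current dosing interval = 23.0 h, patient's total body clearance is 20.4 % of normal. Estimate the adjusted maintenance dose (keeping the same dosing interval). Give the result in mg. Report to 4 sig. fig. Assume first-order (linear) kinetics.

To keep the same average steady-state level, dosing rate must scale with clearance.
CL ratio = 20.4 / 100 = 0.2040
New dose (same interval) = 346 × 0.2040 = 70.58 mg

70.58 mg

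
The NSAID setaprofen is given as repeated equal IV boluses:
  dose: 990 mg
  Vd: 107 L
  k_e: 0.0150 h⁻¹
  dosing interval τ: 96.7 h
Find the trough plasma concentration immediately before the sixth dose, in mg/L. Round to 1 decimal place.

C₀ per dose = Dose / Vd = 990 / 107 = 9.252 mg/L
Fraction remaining after one interval: r = e^(−kτ) = e^(−0.01500 × 96.7) = 0.2345
Before dose 6, 5 doses have been given (aged 1τ, 2τ, 3τ, 4τ, 5τ).
C_trough = C₀ × (r + r² + … + r^5) = C₀ × r(1−r^5)/(1−r)
        = 9.252 × 0.2345 × (1 − 0.0007091) / (1 − 0.2345) = 2.832 mg/L

2.8 mg/L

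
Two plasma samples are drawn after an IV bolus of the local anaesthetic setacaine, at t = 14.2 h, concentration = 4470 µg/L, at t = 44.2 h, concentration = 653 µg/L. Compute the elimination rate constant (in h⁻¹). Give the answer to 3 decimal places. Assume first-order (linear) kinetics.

k = ln(C₁/C₂) / (t₂ − t₁) = ln(4470/653) / (44.2 − 14.2)
  = 1.924 / 30.00 = 0.06413 h⁻¹

0.064 h⁻¹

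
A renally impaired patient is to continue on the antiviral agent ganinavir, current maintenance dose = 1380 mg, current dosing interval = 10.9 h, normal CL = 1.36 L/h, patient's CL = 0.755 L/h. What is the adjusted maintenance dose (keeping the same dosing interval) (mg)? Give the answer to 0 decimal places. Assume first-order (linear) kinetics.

766 mg

To keep the same average steady-state level, dosing rate must scale with clearance.
CL ratio = 0.755 / 1.36 = 0.5551
New dose (same interval) = 1380 × 0.5551 = 766.0 mg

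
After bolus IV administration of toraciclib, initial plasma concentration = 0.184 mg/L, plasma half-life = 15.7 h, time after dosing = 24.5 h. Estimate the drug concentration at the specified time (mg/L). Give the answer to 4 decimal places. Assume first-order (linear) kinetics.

0.0624 mg/L

k = ln2 / t½ = 0.693147 / 15.7 = 0.04415 h⁻¹
C = C₀ · e^(−k·t) = 0.1840 × e^(−0.04415 × 24.5)
  = 0.1840 × 0.3390 = 0.06238 mg/L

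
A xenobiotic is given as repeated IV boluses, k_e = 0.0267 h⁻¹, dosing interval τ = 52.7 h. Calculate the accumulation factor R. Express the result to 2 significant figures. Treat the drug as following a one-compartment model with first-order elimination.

e^(−kτ) = e^(−0.02670 × 52.7) = 0.2449
Accumulation ratio R = 1 / (1 − e^(−kτ)) = 1 / (1 − 0.2449) = 1.324

1.3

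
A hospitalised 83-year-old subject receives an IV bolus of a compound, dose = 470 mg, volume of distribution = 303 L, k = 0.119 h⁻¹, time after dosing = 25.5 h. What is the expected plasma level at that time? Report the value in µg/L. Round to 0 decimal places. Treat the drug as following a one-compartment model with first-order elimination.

C₀ = Dose / Vd = 470.0 / 303 = 1.551 mg/L
C = C₀ · e^(−k·t) = 1.551 × e^(−0.1190 × 25.5)
  = 1.551 × 0.04810 = 0.07460 mg/L
Convert: 0.07460 mg/L × 1000 = 74.60 µg/L

75 µg/L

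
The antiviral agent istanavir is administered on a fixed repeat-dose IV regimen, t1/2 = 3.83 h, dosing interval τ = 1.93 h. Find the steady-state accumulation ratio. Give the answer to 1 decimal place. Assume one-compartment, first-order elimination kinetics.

3.4

k = ln2 / t½ = 0.693147 / 3.83 = 0.1810 h⁻¹
e^(−kτ) = e^(−0.1810 × 1.93) = 0.7052
Accumulation ratio R = 1 / (1 − e^(−kτ)) = 1 / (1 − 0.7052) = 3.392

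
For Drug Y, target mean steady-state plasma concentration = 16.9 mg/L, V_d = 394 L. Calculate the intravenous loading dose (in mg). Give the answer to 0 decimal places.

LD = Css × Vd = 16.9 × 394 = 6659 mg

6659 mg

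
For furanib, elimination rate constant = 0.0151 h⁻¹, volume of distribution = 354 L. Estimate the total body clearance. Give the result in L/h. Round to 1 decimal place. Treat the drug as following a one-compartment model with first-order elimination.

CL = k × Vd = 0.0151 × 354 = 5.345 L/h

5.3 L/h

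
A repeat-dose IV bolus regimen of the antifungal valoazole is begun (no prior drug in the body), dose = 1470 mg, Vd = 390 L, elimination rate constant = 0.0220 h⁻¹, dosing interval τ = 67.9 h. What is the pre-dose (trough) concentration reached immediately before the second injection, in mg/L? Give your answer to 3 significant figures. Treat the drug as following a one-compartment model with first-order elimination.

C₀ per dose = Dose / Vd = 1470 / 390 = 3.769 mg/L
Fraction remaining after one interval: r = e^(−kτ) = e^(−0.02200 × 67.9) = 0.2245
Before dose 2, 1 dose has been given (aged 1τ).
C_trough = C₀ × r = 3.769 × 0.2245 = 0.8461 mg/L

0.846 mg/L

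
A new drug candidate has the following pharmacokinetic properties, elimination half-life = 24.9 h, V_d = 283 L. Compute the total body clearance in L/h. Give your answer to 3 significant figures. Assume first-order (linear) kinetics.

k = ln2 / t½ = 0.693147 / 24.9 = 0.02784 h⁻¹
CL = k × Vd = 0.02784 × 283 = 7.879 L/h

7.88 L/h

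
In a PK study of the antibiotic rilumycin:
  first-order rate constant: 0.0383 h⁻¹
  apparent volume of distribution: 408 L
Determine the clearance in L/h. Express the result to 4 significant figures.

15.63 L/h

CL = k × Vd = 0.0383 × 408 = 15.63 L/h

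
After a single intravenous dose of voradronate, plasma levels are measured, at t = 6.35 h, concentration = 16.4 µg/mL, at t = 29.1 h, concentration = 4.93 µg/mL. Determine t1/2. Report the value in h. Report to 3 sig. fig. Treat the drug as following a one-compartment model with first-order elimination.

k = ln(C₁/C₂) / (t₂ − t₁) = ln(16.4/4.93) / (29.1 − 6.35)
  = 1.202 / 22.75 = 0.05284 h⁻¹
t½ = ln2 / k = 0.693147 / 0.05284 = 13.12 h

13.1 h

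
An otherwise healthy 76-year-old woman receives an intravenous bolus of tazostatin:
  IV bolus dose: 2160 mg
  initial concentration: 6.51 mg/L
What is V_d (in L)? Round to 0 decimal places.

332 L

Vd = Dose / C₀ = 2160 / 6.51 = 331.8 L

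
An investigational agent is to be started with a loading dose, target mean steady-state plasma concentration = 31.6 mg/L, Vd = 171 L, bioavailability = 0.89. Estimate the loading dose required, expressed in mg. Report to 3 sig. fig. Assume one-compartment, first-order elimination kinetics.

6070 mg

LD = Css × Vd / F = 31.6 × 171 / 0.89 = 6071 mg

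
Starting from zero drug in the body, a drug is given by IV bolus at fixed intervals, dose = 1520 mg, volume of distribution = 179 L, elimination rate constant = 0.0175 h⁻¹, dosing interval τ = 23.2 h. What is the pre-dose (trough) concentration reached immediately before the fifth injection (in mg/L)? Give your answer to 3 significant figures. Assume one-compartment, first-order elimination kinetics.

C₀ per dose = Dose / Vd = 1520 / 179 = 8.492 mg/L
Fraction remaining after one interval: r = e^(−kτ) = e^(−0.01750 × 23.2) = 0.6663
Before dose 5, 4 doses have been given (aged 1τ, 2τ, 3τ, 4τ).
C_trough = C₀ × (r + r² + … + r^4) = C₀ × r(1−r^4)/(1−r)
        = 8.492 × 0.6663 × (1 − 0.1971) / (1 − 0.6663) = 13.61 mg/L

13.6 mg/L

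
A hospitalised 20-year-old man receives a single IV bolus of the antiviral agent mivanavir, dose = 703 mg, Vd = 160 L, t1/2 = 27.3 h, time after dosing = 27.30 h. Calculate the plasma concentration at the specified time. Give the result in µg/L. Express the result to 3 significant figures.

2200 µg/L

C₀ = Dose / Vd = 703.0 / 160 = 4.394 mg/L
k = ln2 / t½ = 0.693147 / 27.3 = 0.02539 h⁻¹
t / t½ = 27.30 / 27.3 = 1 half-lives
C = C₀ × (1/2)^1 = 4.394 × 0.5000 = 2.197 mg/L
Convert: 2.197 mg/L × 1000 = 2197 µg/L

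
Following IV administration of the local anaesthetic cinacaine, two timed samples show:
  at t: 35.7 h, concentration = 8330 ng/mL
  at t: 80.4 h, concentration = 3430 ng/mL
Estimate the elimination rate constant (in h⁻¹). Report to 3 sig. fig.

0.0199 h⁻¹

k = ln(C₁/C₂) / (t₂ − t₁) = ln(8330/3430) / (80.4 − 35.7)
  = 0.8873 / 44.70 = 0.01985 h⁻¹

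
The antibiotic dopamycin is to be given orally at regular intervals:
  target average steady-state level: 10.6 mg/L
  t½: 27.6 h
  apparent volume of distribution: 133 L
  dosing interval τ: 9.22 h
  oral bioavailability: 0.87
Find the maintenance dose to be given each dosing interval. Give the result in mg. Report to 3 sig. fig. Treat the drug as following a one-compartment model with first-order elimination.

k = ln2 / t½ = 0.693147 / 27.6 = 0.02511 h⁻¹
CL = k × Vd = 0.02511 × 133 = 3.340 L/h
At steady state, F × (Dose/τ) = Css × CL.
Dose = Css × CL × τ / F = 10.6 × 3.340 × 9.22 / 0.87 = 375.2 mg

375 mg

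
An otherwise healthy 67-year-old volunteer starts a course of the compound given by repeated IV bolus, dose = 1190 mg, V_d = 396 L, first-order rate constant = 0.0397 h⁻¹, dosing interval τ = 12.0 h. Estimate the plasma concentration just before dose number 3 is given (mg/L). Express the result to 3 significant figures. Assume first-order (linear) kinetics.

C₀ per dose = Dose / Vd = 1190 / 396 = 3.005 mg/L
Fraction remaining after one interval: r = e^(−kτ) = e^(−0.03970 × 12.0) = 0.6210
Before dose 3, 2 doses have been given (aged 1τ, 2τ).
C_trough = C₀ × (r + r²) = 3.005 × (0.6210 + 0.3856) = 3.025 mg/L

3.03 mg/L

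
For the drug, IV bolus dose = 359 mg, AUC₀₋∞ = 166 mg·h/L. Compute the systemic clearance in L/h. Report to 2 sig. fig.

CL = Dose / AUC = 359 / 166 = 2.163 L/h

2.2 L/h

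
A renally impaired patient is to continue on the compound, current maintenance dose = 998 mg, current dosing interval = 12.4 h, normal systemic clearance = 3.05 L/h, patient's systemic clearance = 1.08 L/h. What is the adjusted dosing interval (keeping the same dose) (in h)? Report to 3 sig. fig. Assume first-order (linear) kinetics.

To keep the same average steady-state level, dosing rate must scale with clearance.
CL ratio = 1.08 / 3.05 = 0.3541
New interval (same dose) = 12.4 / 0.3541 = 35.02 h

35.0 h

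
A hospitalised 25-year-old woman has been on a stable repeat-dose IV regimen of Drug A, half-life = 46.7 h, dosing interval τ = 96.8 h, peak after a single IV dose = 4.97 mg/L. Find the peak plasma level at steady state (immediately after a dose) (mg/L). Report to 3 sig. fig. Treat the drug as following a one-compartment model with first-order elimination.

k = ln2 / t½ = 0.693147 / 46.7 = 0.01484 h⁻¹
e^(−kτ) = e^(−0.01484 × 96.8) = 0.2378
Accumulation ratio R = 1 / (1 − e^(−kτ)) = 1 / (1 − 0.2378) = 1.312
Steady-state peak = C₀ × R = 4.97 × 1.312 = 6.521 mg/L

6.52 mg/L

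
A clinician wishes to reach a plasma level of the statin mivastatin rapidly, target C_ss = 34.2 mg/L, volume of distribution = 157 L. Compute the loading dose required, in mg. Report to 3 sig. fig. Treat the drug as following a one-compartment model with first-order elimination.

5370 mg

LD = Css × Vd = 34.2 × 157 = 5369 mg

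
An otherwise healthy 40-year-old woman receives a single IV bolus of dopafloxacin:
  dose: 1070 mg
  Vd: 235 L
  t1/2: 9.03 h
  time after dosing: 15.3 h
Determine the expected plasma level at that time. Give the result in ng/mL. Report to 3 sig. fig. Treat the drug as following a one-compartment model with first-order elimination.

C₀ = Dose / Vd = 1070 / 235 = 4.553 mg/L
k = ln2 / t½ = 0.693147 / 9.03 = 0.07676 h⁻¹
C = C₀ · e^(−k·t) = 4.553 × e^(−0.07676 × 15.3)
  = 4.553 × 0.3090 = 1.407 mg/L
Convert: 1.407 mg/L × 1000 = 1407 ng/mL

1410 ng/mL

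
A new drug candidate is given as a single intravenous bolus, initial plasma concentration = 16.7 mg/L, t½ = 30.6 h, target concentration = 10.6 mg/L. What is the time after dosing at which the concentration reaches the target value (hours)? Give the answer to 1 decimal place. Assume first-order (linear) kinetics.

k = ln2 / t½ = 0.693147 / 30.6 = 0.02265 h⁻¹
t = ln(C₀ / C) / k = ln(16.70 / 10.6) / 0.02265
  = ln(1.575) / 0.02265 = 0.4543 / 0.02265 = 20.06 h

20.1 h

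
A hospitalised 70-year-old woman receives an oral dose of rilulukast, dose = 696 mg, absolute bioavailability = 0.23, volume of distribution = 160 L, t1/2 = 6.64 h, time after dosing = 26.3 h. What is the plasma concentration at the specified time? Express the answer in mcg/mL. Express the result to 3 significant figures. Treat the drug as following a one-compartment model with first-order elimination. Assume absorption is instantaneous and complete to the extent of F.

Amount reaching circulation = F × Dose = 0.23 × 696.0 = 160.1 mg
C₀ = F·Dose / Vd = 160.1 / 160 = 1.001 mg/L
k = ln2 / t½ = 0.693147 / 6.64 = 0.1044 h⁻¹
C = C₀ · e^(−k·t) = 1.001 × e^(−0.1044 × 26.3)
  = 1.001 × 0.06420 = 0.06426 mg/L
(0.06426 mg/L = 0.06426 mcg/mL)

0.0643 mcg/mL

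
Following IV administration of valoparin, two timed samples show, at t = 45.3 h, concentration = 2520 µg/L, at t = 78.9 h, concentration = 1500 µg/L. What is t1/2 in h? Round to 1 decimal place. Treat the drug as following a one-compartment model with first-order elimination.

44.9 h

k = ln(C₁/C₂) / (t₂ − t₁) = ln(2520/1500) / (78.9 − 45.3)
  = 0.5188 / 33.60 = 0.01544 h⁻¹
t½ = ln2 / k = 0.693147 / 0.01544 = 44.89 h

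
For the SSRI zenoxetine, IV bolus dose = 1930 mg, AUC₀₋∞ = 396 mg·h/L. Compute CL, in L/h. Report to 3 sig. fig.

CL = Dose / AUC = 1930 / 396 = 4.874 L/h

4.87 L/h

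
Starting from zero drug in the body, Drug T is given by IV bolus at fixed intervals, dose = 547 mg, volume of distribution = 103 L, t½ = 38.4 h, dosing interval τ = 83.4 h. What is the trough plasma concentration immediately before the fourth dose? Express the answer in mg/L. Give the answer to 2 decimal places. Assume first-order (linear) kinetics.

C₀ per dose = Dose / Vd = 547 / 103 = 5.311 mg/L
k = ln2 / t½ = 0.693147 / 38.4 = 0.01805 h⁻¹
Fraction remaining after one interval: r = e^(−kτ) = e^(−0.01805 × 83.4) = 0.2219
Before dose 4, 3 doses have been given (aged 1τ, 2τ, 3τ).
C_trough = C₀ × (r + r² + … + r^3) = C₀ × r(1−r^3)/(1−r)
        = 5.311 × 0.2219 × (1 − 0.01093) / (1 − 0.2219) = 1.498 mg/L

1.50 mg/L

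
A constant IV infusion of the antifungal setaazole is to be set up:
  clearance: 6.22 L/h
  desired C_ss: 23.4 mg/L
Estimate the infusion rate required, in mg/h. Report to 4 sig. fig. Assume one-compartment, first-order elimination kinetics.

145.5 mg/h

At steady state, infusion rate R₀ = Css × CL = 23.4 × 6.220 = 145.5 mg/h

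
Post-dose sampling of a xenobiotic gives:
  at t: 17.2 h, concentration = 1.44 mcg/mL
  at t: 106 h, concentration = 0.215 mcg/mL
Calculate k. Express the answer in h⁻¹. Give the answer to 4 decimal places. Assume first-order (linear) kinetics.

0.0214 h⁻¹

k = ln(C₁/C₂) / (t₂ − t₁) = ln(1.44/0.215) / (106 − 17.2)
  = 1.902 / 88.80 = 0.02142 h⁻¹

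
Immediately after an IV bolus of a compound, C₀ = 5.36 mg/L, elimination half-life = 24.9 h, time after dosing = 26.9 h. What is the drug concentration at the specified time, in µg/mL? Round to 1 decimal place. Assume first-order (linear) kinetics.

2.5 µg/mL

k = ln2 / t½ = 0.693147 / 24.9 = 0.02784 h⁻¹
C = C₀ · e^(−k·t) = 5.360 × e^(−0.02784 × 26.9)
  = 5.360 × 0.4729 = 2.535 mg/L
(2.535 mg/L = 2.535 µg/mL)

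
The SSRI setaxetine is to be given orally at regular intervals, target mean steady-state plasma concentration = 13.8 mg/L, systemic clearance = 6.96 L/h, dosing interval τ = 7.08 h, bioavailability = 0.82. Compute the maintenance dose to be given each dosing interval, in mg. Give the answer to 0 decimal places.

At steady state, F × (Dose/τ) = Css × CL.
Dose = Css × CL × τ / F = 13.8 × 6.960 × 7.08 / 0.82 = 829.3 mg

829 mg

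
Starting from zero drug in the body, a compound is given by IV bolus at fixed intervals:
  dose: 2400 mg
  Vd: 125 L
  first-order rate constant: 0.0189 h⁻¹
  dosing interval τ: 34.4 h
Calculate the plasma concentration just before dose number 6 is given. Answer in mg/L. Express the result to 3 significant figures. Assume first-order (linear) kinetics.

20.2 mg/L

C₀ per dose = Dose / Vd = 2400 / 125 = 19.20 mg/L
Fraction remaining after one interval: r = e^(−kτ) = e^(−0.01890 × 34.4) = 0.5220
Before dose 6, 5 doses have been given (aged 1τ, 2τ, 3τ, 4τ, 5τ).
C_trough = C₀ × (r + r² + … + r^5) = C₀ × r(1−r^5)/(1−r)
        = 19.20 × 0.5220 × (1 − 0.03876) / (1 − 0.5220) = 20.15 mg/L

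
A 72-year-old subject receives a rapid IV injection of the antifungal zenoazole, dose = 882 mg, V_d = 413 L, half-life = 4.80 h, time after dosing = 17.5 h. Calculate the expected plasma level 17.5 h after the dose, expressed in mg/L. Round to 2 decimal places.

C₀ = Dose / Vd = 882.0 / 413 = 2.136 mg/L
k = ln2 / t½ = 0.693147 / 4.80 = 0.1444 h⁻¹
C = C₀ · e^(−k·t) = 2.136 × e^(−0.1444 × 17.5)
  = 2.136 × 0.07990 = 0.1707 mg/L

0.17 mg/L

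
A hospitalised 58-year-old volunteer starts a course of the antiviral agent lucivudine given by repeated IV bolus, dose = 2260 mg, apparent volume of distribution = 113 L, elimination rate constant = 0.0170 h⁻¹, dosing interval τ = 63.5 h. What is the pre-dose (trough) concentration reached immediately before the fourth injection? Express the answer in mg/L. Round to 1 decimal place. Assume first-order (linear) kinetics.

9.9 mg/L

C₀ per dose = Dose / Vd = 2260 / 113 = 20.00 mg/L
Fraction remaining after one interval: r = e^(−kτ) = e^(−0.01700 × 63.5) = 0.3398
Before dose 4, 3 doses have been given (aged 1τ, 2τ, 3τ).
C_trough = C₀ × (r + r² + … + r^3) = C₀ × r(1−r^3)/(1−r)
        = 20.00 × 0.3398 × (1 − 0.03923) / (1 − 0.3398) = 9.890 mg/L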